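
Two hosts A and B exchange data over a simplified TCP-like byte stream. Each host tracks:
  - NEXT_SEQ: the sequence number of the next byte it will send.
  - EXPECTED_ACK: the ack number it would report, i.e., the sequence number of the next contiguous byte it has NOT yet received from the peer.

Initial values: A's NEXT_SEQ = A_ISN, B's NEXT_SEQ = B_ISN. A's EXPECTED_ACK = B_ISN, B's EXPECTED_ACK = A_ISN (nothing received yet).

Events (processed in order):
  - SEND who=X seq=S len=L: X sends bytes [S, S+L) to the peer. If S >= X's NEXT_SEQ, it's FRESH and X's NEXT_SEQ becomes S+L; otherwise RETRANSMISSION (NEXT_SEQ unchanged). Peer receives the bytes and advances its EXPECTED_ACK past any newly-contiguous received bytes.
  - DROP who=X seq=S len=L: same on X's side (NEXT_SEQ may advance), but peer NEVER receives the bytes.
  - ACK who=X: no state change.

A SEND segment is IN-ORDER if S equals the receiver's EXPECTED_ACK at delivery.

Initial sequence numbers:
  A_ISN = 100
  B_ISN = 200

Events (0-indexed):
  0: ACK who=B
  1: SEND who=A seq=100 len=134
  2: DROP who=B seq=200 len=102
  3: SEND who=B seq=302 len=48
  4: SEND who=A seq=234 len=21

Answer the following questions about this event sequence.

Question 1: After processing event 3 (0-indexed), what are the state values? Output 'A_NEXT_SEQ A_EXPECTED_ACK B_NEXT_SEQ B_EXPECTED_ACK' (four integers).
After event 0: A_seq=100 A_ack=200 B_seq=200 B_ack=100
After event 1: A_seq=234 A_ack=200 B_seq=200 B_ack=234
After event 2: A_seq=234 A_ack=200 B_seq=302 B_ack=234
After event 3: A_seq=234 A_ack=200 B_seq=350 B_ack=234

234 200 350 234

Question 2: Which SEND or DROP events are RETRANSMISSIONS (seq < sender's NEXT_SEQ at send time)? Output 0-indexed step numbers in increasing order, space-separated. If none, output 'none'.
Answer: none

Derivation:
Step 1: SEND seq=100 -> fresh
Step 2: DROP seq=200 -> fresh
Step 3: SEND seq=302 -> fresh
Step 4: SEND seq=234 -> fresh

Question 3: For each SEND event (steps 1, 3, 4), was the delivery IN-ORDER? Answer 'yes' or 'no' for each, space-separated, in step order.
Answer: yes no yes

Derivation:
Step 1: SEND seq=100 -> in-order
Step 3: SEND seq=302 -> out-of-order
Step 4: SEND seq=234 -> in-order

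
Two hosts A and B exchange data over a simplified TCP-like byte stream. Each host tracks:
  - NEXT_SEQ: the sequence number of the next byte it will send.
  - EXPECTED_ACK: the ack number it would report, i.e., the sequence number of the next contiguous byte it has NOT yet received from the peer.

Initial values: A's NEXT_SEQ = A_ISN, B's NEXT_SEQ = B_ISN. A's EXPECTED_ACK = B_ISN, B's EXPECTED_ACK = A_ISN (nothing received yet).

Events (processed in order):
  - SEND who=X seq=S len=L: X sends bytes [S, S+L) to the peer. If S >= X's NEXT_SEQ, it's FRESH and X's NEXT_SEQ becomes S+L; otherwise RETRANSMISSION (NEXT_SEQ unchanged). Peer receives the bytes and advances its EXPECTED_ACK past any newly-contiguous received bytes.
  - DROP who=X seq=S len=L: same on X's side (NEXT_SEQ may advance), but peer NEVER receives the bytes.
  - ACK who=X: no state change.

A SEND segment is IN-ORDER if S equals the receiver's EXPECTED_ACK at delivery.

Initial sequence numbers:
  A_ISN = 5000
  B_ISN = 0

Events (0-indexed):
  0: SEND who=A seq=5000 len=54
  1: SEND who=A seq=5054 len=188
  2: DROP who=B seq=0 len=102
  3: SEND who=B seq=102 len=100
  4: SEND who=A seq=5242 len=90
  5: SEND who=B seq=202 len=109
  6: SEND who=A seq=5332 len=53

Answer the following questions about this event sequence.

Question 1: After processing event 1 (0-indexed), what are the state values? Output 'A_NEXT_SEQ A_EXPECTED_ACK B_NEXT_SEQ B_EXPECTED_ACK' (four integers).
After event 0: A_seq=5054 A_ack=0 B_seq=0 B_ack=5054
After event 1: A_seq=5242 A_ack=0 B_seq=0 B_ack=5242

5242 0 0 5242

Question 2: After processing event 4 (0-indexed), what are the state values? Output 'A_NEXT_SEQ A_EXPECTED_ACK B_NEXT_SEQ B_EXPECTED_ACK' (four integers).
After event 0: A_seq=5054 A_ack=0 B_seq=0 B_ack=5054
After event 1: A_seq=5242 A_ack=0 B_seq=0 B_ack=5242
After event 2: A_seq=5242 A_ack=0 B_seq=102 B_ack=5242
After event 3: A_seq=5242 A_ack=0 B_seq=202 B_ack=5242
After event 4: A_seq=5332 A_ack=0 B_seq=202 B_ack=5332

5332 0 202 5332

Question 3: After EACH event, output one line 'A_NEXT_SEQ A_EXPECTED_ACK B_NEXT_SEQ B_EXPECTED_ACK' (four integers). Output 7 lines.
5054 0 0 5054
5242 0 0 5242
5242 0 102 5242
5242 0 202 5242
5332 0 202 5332
5332 0 311 5332
5385 0 311 5385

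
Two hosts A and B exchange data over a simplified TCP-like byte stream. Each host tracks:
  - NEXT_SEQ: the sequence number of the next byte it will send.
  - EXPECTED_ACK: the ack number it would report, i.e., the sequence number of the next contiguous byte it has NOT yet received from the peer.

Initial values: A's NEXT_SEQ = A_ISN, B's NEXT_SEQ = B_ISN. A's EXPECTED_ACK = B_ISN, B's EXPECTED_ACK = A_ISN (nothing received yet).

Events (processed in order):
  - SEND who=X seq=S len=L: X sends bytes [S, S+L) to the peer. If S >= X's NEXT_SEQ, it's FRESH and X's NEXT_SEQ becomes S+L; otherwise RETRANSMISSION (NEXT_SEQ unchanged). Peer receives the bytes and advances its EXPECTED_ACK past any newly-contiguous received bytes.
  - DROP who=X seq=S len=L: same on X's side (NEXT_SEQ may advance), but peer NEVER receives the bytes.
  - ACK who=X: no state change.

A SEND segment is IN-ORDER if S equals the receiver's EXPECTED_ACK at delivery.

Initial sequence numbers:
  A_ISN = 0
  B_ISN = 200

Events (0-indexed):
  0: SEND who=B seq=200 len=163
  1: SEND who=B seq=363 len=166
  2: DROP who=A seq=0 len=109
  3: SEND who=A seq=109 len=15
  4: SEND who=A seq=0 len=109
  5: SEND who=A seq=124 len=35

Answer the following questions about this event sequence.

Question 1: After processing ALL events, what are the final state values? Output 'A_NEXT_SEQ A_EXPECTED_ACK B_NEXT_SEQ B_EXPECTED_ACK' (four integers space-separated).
After event 0: A_seq=0 A_ack=363 B_seq=363 B_ack=0
After event 1: A_seq=0 A_ack=529 B_seq=529 B_ack=0
After event 2: A_seq=109 A_ack=529 B_seq=529 B_ack=0
After event 3: A_seq=124 A_ack=529 B_seq=529 B_ack=0
After event 4: A_seq=124 A_ack=529 B_seq=529 B_ack=124
After event 5: A_seq=159 A_ack=529 B_seq=529 B_ack=159

Answer: 159 529 529 159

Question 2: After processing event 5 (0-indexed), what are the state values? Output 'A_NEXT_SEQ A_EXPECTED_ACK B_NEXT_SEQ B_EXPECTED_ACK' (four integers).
After event 0: A_seq=0 A_ack=363 B_seq=363 B_ack=0
After event 1: A_seq=0 A_ack=529 B_seq=529 B_ack=0
After event 2: A_seq=109 A_ack=529 B_seq=529 B_ack=0
After event 3: A_seq=124 A_ack=529 B_seq=529 B_ack=0
After event 4: A_seq=124 A_ack=529 B_seq=529 B_ack=124
After event 5: A_seq=159 A_ack=529 B_seq=529 B_ack=159

159 529 529 159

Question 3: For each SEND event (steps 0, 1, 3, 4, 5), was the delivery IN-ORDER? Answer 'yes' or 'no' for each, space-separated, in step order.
Answer: yes yes no yes yes

Derivation:
Step 0: SEND seq=200 -> in-order
Step 1: SEND seq=363 -> in-order
Step 3: SEND seq=109 -> out-of-order
Step 4: SEND seq=0 -> in-order
Step 5: SEND seq=124 -> in-order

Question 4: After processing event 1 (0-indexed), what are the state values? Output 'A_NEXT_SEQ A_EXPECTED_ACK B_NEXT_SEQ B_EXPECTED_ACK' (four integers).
After event 0: A_seq=0 A_ack=363 B_seq=363 B_ack=0
After event 1: A_seq=0 A_ack=529 B_seq=529 B_ack=0

0 529 529 0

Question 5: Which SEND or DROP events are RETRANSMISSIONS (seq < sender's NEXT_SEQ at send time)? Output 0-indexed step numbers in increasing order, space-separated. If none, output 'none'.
Answer: 4

Derivation:
Step 0: SEND seq=200 -> fresh
Step 1: SEND seq=363 -> fresh
Step 2: DROP seq=0 -> fresh
Step 3: SEND seq=109 -> fresh
Step 4: SEND seq=0 -> retransmit
Step 5: SEND seq=124 -> fresh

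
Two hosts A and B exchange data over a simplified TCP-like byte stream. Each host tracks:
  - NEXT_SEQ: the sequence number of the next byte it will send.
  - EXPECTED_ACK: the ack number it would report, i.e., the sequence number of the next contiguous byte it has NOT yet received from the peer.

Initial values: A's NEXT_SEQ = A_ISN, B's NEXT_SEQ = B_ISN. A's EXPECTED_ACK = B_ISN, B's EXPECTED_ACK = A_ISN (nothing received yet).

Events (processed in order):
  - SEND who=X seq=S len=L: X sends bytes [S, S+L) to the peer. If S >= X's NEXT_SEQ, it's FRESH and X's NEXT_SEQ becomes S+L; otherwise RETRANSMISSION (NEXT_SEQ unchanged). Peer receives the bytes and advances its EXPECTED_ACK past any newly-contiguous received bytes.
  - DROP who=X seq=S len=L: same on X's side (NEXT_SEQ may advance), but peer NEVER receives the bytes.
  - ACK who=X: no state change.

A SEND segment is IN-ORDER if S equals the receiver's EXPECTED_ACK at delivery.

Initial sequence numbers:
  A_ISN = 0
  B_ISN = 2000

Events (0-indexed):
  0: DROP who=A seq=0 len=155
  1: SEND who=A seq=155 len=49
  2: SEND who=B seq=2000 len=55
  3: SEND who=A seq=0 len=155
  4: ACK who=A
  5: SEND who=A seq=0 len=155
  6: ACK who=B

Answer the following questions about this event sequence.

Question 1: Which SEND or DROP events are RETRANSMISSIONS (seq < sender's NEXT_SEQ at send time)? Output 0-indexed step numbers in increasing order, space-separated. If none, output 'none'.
Step 0: DROP seq=0 -> fresh
Step 1: SEND seq=155 -> fresh
Step 2: SEND seq=2000 -> fresh
Step 3: SEND seq=0 -> retransmit
Step 5: SEND seq=0 -> retransmit

Answer: 3 5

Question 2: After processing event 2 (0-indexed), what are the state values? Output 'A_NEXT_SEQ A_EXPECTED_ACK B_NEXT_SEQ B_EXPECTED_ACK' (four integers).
After event 0: A_seq=155 A_ack=2000 B_seq=2000 B_ack=0
After event 1: A_seq=204 A_ack=2000 B_seq=2000 B_ack=0
After event 2: A_seq=204 A_ack=2055 B_seq=2055 B_ack=0

204 2055 2055 0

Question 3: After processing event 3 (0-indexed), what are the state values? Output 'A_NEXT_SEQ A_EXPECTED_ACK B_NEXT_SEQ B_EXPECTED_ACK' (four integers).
After event 0: A_seq=155 A_ack=2000 B_seq=2000 B_ack=0
After event 1: A_seq=204 A_ack=2000 B_seq=2000 B_ack=0
After event 2: A_seq=204 A_ack=2055 B_seq=2055 B_ack=0
After event 3: A_seq=204 A_ack=2055 B_seq=2055 B_ack=204

204 2055 2055 204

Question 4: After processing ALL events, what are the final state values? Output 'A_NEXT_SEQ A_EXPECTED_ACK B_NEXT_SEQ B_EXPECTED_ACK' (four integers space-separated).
After event 0: A_seq=155 A_ack=2000 B_seq=2000 B_ack=0
After event 1: A_seq=204 A_ack=2000 B_seq=2000 B_ack=0
After event 2: A_seq=204 A_ack=2055 B_seq=2055 B_ack=0
After event 3: A_seq=204 A_ack=2055 B_seq=2055 B_ack=204
After event 4: A_seq=204 A_ack=2055 B_seq=2055 B_ack=204
After event 5: A_seq=204 A_ack=2055 B_seq=2055 B_ack=204
After event 6: A_seq=204 A_ack=2055 B_seq=2055 B_ack=204

Answer: 204 2055 2055 204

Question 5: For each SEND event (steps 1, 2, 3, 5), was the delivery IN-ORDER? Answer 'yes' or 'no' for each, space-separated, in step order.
Answer: no yes yes no

Derivation:
Step 1: SEND seq=155 -> out-of-order
Step 2: SEND seq=2000 -> in-order
Step 3: SEND seq=0 -> in-order
Step 5: SEND seq=0 -> out-of-order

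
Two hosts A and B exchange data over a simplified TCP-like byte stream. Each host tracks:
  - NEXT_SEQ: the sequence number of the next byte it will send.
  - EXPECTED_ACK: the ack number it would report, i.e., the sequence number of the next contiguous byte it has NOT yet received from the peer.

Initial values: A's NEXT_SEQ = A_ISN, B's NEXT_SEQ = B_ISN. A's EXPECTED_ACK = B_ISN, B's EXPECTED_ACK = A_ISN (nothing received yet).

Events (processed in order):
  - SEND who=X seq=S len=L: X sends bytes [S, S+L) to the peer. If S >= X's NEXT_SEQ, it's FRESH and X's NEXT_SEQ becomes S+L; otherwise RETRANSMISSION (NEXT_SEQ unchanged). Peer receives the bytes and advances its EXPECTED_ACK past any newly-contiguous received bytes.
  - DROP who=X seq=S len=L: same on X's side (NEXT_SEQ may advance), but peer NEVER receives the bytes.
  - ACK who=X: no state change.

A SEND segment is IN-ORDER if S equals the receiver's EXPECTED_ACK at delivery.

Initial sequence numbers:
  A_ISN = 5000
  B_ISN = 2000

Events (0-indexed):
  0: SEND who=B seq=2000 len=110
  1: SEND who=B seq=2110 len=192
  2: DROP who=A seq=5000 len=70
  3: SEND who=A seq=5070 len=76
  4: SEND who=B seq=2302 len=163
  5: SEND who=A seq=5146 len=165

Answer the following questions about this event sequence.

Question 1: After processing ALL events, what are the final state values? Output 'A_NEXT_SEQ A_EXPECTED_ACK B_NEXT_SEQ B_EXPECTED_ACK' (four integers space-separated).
Answer: 5311 2465 2465 5000

Derivation:
After event 0: A_seq=5000 A_ack=2110 B_seq=2110 B_ack=5000
After event 1: A_seq=5000 A_ack=2302 B_seq=2302 B_ack=5000
After event 2: A_seq=5070 A_ack=2302 B_seq=2302 B_ack=5000
After event 3: A_seq=5146 A_ack=2302 B_seq=2302 B_ack=5000
After event 4: A_seq=5146 A_ack=2465 B_seq=2465 B_ack=5000
After event 5: A_seq=5311 A_ack=2465 B_seq=2465 B_ack=5000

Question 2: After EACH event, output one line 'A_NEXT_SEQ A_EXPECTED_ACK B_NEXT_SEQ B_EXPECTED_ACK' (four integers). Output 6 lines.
5000 2110 2110 5000
5000 2302 2302 5000
5070 2302 2302 5000
5146 2302 2302 5000
5146 2465 2465 5000
5311 2465 2465 5000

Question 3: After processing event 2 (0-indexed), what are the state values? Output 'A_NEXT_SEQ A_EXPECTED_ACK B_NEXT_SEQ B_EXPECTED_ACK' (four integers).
After event 0: A_seq=5000 A_ack=2110 B_seq=2110 B_ack=5000
After event 1: A_seq=5000 A_ack=2302 B_seq=2302 B_ack=5000
After event 2: A_seq=5070 A_ack=2302 B_seq=2302 B_ack=5000

5070 2302 2302 5000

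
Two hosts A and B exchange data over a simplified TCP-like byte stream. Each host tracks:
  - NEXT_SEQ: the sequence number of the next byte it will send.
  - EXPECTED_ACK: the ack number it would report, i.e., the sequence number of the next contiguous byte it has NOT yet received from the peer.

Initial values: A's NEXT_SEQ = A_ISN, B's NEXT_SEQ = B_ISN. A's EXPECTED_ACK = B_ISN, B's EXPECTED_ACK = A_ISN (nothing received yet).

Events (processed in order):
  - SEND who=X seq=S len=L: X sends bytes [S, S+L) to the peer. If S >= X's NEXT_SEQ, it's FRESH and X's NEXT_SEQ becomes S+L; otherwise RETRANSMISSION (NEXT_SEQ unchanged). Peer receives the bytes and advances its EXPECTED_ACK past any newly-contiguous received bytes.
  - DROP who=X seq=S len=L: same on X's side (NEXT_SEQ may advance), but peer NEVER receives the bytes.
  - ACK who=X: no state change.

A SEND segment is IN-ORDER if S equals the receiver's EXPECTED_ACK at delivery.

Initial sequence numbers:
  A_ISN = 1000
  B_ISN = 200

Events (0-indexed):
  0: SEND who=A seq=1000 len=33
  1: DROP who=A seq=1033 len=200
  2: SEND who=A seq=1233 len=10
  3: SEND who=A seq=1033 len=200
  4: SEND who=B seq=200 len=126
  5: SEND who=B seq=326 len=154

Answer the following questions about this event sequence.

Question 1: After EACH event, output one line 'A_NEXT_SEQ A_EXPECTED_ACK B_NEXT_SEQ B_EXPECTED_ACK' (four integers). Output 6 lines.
1033 200 200 1033
1233 200 200 1033
1243 200 200 1033
1243 200 200 1243
1243 326 326 1243
1243 480 480 1243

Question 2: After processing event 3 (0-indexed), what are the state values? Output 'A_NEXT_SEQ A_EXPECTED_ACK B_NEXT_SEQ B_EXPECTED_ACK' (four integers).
After event 0: A_seq=1033 A_ack=200 B_seq=200 B_ack=1033
After event 1: A_seq=1233 A_ack=200 B_seq=200 B_ack=1033
After event 2: A_seq=1243 A_ack=200 B_seq=200 B_ack=1033
After event 3: A_seq=1243 A_ack=200 B_seq=200 B_ack=1243

1243 200 200 1243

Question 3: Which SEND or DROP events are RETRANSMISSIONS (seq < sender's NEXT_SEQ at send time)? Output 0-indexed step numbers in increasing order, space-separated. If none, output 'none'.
Step 0: SEND seq=1000 -> fresh
Step 1: DROP seq=1033 -> fresh
Step 2: SEND seq=1233 -> fresh
Step 3: SEND seq=1033 -> retransmit
Step 4: SEND seq=200 -> fresh
Step 5: SEND seq=326 -> fresh

Answer: 3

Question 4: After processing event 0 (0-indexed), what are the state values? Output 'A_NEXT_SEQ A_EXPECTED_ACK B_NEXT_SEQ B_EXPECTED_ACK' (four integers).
After event 0: A_seq=1033 A_ack=200 B_seq=200 B_ack=1033

1033 200 200 1033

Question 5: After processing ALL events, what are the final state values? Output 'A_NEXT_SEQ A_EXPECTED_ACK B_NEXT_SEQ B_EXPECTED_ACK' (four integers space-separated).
Answer: 1243 480 480 1243

Derivation:
After event 0: A_seq=1033 A_ack=200 B_seq=200 B_ack=1033
After event 1: A_seq=1233 A_ack=200 B_seq=200 B_ack=1033
After event 2: A_seq=1243 A_ack=200 B_seq=200 B_ack=1033
After event 3: A_seq=1243 A_ack=200 B_seq=200 B_ack=1243
After event 4: A_seq=1243 A_ack=326 B_seq=326 B_ack=1243
After event 5: A_seq=1243 A_ack=480 B_seq=480 B_ack=1243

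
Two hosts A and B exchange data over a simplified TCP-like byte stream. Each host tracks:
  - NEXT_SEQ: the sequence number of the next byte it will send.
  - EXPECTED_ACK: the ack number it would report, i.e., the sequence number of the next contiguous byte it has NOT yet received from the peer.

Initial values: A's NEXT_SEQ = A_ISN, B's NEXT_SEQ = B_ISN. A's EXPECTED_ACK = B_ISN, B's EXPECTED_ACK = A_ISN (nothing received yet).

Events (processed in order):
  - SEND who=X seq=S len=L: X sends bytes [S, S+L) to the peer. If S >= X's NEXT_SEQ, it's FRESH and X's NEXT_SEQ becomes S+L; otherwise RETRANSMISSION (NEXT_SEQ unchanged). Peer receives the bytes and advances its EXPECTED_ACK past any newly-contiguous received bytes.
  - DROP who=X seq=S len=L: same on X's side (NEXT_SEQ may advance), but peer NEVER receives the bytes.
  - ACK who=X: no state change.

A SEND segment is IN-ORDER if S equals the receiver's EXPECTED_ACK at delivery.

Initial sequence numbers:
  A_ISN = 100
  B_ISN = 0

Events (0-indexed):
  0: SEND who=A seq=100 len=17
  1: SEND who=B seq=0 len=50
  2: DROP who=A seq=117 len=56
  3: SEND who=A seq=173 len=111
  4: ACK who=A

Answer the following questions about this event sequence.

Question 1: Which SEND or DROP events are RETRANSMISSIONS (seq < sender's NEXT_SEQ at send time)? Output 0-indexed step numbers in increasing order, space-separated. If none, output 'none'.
Answer: none

Derivation:
Step 0: SEND seq=100 -> fresh
Step 1: SEND seq=0 -> fresh
Step 2: DROP seq=117 -> fresh
Step 3: SEND seq=173 -> fresh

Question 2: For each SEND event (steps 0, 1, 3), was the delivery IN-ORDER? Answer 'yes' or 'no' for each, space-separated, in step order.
Answer: yes yes no

Derivation:
Step 0: SEND seq=100 -> in-order
Step 1: SEND seq=0 -> in-order
Step 3: SEND seq=173 -> out-of-order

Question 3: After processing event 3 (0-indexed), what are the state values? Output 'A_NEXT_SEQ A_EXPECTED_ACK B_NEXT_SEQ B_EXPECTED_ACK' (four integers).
After event 0: A_seq=117 A_ack=0 B_seq=0 B_ack=117
After event 1: A_seq=117 A_ack=50 B_seq=50 B_ack=117
After event 2: A_seq=173 A_ack=50 B_seq=50 B_ack=117
After event 3: A_seq=284 A_ack=50 B_seq=50 B_ack=117

284 50 50 117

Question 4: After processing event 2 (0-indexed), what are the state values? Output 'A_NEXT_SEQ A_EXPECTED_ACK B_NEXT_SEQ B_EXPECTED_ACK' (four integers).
After event 0: A_seq=117 A_ack=0 B_seq=0 B_ack=117
After event 1: A_seq=117 A_ack=50 B_seq=50 B_ack=117
After event 2: A_seq=173 A_ack=50 B_seq=50 B_ack=117

173 50 50 117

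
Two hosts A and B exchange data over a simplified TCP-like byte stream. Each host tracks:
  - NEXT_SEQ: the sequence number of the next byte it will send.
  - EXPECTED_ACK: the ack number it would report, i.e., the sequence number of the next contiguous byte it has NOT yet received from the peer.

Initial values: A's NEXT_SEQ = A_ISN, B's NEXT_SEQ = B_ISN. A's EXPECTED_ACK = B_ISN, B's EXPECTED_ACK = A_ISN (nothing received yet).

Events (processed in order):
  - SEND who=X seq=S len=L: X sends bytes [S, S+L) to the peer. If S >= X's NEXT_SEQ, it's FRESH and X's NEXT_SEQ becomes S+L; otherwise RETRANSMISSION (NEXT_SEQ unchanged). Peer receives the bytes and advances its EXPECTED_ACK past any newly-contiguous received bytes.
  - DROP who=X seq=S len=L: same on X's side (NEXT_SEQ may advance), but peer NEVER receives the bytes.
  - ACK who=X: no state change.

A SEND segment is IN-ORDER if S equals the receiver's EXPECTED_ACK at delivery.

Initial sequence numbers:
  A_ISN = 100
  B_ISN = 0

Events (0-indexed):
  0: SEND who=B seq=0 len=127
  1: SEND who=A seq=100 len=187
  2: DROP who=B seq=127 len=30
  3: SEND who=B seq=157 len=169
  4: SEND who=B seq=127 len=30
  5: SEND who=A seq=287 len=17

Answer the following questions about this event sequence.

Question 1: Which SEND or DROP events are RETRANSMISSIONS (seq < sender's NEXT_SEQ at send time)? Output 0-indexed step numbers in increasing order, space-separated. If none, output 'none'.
Step 0: SEND seq=0 -> fresh
Step 1: SEND seq=100 -> fresh
Step 2: DROP seq=127 -> fresh
Step 3: SEND seq=157 -> fresh
Step 4: SEND seq=127 -> retransmit
Step 5: SEND seq=287 -> fresh

Answer: 4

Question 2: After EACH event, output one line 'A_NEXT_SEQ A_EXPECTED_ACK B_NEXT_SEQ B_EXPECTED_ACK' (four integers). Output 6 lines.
100 127 127 100
287 127 127 287
287 127 157 287
287 127 326 287
287 326 326 287
304 326 326 304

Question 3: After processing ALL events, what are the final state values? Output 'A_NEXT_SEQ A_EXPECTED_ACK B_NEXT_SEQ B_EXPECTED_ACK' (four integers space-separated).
Answer: 304 326 326 304

Derivation:
After event 0: A_seq=100 A_ack=127 B_seq=127 B_ack=100
After event 1: A_seq=287 A_ack=127 B_seq=127 B_ack=287
After event 2: A_seq=287 A_ack=127 B_seq=157 B_ack=287
After event 3: A_seq=287 A_ack=127 B_seq=326 B_ack=287
After event 4: A_seq=287 A_ack=326 B_seq=326 B_ack=287
After event 5: A_seq=304 A_ack=326 B_seq=326 B_ack=304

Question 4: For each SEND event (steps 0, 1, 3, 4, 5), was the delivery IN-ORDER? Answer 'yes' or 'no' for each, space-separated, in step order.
Step 0: SEND seq=0 -> in-order
Step 1: SEND seq=100 -> in-order
Step 3: SEND seq=157 -> out-of-order
Step 4: SEND seq=127 -> in-order
Step 5: SEND seq=287 -> in-order

Answer: yes yes no yes yes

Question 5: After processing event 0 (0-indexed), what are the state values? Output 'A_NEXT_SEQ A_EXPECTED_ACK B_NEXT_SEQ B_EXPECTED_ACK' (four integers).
After event 0: A_seq=100 A_ack=127 B_seq=127 B_ack=100

100 127 127 100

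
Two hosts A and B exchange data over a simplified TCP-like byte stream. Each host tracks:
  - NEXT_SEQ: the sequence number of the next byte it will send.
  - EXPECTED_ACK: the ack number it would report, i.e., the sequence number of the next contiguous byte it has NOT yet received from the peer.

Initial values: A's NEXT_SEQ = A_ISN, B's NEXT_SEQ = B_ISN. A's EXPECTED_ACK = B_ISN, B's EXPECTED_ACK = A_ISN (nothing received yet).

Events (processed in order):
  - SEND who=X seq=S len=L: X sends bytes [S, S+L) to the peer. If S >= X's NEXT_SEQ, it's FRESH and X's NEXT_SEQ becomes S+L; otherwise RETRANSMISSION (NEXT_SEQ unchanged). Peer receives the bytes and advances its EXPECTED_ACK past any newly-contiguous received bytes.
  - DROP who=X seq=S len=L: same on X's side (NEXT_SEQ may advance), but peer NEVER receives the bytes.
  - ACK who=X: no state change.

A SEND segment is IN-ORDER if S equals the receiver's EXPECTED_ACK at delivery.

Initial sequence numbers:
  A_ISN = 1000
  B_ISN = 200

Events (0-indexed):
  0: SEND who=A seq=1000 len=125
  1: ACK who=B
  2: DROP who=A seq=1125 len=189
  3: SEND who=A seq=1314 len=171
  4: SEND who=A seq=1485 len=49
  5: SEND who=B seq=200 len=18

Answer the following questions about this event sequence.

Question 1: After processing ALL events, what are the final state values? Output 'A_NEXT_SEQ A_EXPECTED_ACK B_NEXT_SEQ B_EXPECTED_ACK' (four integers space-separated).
Answer: 1534 218 218 1125

Derivation:
After event 0: A_seq=1125 A_ack=200 B_seq=200 B_ack=1125
After event 1: A_seq=1125 A_ack=200 B_seq=200 B_ack=1125
After event 2: A_seq=1314 A_ack=200 B_seq=200 B_ack=1125
After event 3: A_seq=1485 A_ack=200 B_seq=200 B_ack=1125
After event 4: A_seq=1534 A_ack=200 B_seq=200 B_ack=1125
After event 5: A_seq=1534 A_ack=218 B_seq=218 B_ack=1125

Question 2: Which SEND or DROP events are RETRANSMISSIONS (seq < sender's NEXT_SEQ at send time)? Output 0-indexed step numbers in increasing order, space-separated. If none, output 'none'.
Step 0: SEND seq=1000 -> fresh
Step 2: DROP seq=1125 -> fresh
Step 3: SEND seq=1314 -> fresh
Step 4: SEND seq=1485 -> fresh
Step 5: SEND seq=200 -> fresh

Answer: none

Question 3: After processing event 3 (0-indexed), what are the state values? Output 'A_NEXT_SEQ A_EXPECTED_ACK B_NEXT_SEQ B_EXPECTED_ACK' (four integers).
After event 0: A_seq=1125 A_ack=200 B_seq=200 B_ack=1125
After event 1: A_seq=1125 A_ack=200 B_seq=200 B_ack=1125
After event 2: A_seq=1314 A_ack=200 B_seq=200 B_ack=1125
After event 3: A_seq=1485 A_ack=200 B_seq=200 B_ack=1125

1485 200 200 1125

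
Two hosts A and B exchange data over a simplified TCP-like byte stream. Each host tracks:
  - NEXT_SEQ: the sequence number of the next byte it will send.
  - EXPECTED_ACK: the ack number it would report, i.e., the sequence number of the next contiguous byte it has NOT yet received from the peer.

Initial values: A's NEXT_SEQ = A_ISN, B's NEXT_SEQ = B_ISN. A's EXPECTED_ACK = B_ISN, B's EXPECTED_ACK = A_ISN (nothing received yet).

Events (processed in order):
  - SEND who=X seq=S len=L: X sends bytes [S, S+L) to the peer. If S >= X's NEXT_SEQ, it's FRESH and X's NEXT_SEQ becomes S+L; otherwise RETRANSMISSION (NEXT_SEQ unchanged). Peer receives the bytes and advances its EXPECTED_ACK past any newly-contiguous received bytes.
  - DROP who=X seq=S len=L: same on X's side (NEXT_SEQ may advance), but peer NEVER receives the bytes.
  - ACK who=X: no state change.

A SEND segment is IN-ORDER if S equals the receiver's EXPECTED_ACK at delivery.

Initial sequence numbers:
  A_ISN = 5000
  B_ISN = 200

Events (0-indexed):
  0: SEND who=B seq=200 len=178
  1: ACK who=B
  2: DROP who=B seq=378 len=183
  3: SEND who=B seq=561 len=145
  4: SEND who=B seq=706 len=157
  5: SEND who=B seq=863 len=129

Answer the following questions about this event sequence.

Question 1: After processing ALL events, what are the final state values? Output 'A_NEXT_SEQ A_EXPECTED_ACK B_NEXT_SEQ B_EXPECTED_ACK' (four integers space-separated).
Answer: 5000 378 992 5000

Derivation:
After event 0: A_seq=5000 A_ack=378 B_seq=378 B_ack=5000
After event 1: A_seq=5000 A_ack=378 B_seq=378 B_ack=5000
After event 2: A_seq=5000 A_ack=378 B_seq=561 B_ack=5000
After event 3: A_seq=5000 A_ack=378 B_seq=706 B_ack=5000
After event 4: A_seq=5000 A_ack=378 B_seq=863 B_ack=5000
After event 5: A_seq=5000 A_ack=378 B_seq=992 B_ack=5000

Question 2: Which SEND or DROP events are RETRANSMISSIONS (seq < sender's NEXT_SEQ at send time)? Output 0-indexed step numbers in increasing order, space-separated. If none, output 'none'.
Step 0: SEND seq=200 -> fresh
Step 2: DROP seq=378 -> fresh
Step 3: SEND seq=561 -> fresh
Step 4: SEND seq=706 -> fresh
Step 5: SEND seq=863 -> fresh

Answer: none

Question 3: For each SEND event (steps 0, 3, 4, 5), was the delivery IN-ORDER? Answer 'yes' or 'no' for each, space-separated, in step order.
Answer: yes no no no

Derivation:
Step 0: SEND seq=200 -> in-order
Step 3: SEND seq=561 -> out-of-order
Step 4: SEND seq=706 -> out-of-order
Step 5: SEND seq=863 -> out-of-order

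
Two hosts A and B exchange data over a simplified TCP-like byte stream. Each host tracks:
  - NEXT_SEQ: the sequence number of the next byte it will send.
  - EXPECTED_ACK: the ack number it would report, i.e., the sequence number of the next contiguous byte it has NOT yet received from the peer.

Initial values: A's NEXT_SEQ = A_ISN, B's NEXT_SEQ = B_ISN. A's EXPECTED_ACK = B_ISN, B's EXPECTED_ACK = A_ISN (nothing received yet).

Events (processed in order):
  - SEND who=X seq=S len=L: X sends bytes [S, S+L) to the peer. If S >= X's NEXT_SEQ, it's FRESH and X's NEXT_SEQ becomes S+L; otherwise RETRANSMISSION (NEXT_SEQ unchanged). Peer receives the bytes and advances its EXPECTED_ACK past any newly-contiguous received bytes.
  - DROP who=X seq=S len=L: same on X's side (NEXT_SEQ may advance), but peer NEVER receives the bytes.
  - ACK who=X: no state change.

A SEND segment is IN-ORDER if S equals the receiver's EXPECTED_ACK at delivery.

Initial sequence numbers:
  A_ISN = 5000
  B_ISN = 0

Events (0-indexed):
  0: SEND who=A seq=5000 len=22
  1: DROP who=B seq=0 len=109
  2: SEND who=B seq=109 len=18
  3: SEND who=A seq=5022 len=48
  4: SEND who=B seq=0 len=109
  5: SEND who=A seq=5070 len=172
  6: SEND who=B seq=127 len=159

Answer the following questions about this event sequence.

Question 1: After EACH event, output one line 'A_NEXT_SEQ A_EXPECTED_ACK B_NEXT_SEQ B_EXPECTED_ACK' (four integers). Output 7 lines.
5022 0 0 5022
5022 0 109 5022
5022 0 127 5022
5070 0 127 5070
5070 127 127 5070
5242 127 127 5242
5242 286 286 5242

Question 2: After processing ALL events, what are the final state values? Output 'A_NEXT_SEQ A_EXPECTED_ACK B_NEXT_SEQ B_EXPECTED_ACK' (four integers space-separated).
Answer: 5242 286 286 5242

Derivation:
After event 0: A_seq=5022 A_ack=0 B_seq=0 B_ack=5022
After event 1: A_seq=5022 A_ack=0 B_seq=109 B_ack=5022
After event 2: A_seq=5022 A_ack=0 B_seq=127 B_ack=5022
After event 3: A_seq=5070 A_ack=0 B_seq=127 B_ack=5070
After event 4: A_seq=5070 A_ack=127 B_seq=127 B_ack=5070
After event 5: A_seq=5242 A_ack=127 B_seq=127 B_ack=5242
After event 6: A_seq=5242 A_ack=286 B_seq=286 B_ack=5242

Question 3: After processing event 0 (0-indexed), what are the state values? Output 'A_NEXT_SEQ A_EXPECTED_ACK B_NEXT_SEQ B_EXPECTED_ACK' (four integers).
After event 0: A_seq=5022 A_ack=0 B_seq=0 B_ack=5022

5022 0 0 5022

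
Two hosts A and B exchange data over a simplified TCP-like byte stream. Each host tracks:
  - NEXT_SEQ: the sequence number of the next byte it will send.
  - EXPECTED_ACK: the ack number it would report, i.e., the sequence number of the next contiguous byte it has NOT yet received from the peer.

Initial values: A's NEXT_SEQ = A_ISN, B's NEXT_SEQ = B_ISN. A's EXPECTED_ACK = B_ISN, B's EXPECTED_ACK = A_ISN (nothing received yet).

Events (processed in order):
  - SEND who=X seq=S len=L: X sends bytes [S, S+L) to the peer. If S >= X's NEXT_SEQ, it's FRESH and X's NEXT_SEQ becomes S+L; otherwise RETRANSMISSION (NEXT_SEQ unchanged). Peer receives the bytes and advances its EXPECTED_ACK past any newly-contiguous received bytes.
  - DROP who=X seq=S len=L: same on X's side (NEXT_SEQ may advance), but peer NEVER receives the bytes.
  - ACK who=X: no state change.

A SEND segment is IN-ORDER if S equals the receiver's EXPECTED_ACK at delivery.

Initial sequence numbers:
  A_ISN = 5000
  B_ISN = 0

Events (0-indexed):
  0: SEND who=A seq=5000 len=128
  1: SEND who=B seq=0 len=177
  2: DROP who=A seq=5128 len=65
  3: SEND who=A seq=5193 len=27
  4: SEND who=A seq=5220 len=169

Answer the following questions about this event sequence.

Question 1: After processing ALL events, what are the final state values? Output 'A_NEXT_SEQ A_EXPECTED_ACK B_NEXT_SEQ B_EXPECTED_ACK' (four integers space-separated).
After event 0: A_seq=5128 A_ack=0 B_seq=0 B_ack=5128
After event 1: A_seq=5128 A_ack=177 B_seq=177 B_ack=5128
After event 2: A_seq=5193 A_ack=177 B_seq=177 B_ack=5128
After event 3: A_seq=5220 A_ack=177 B_seq=177 B_ack=5128
After event 4: A_seq=5389 A_ack=177 B_seq=177 B_ack=5128

Answer: 5389 177 177 5128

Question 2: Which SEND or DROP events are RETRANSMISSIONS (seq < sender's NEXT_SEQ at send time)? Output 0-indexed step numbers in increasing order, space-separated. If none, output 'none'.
Step 0: SEND seq=5000 -> fresh
Step 1: SEND seq=0 -> fresh
Step 2: DROP seq=5128 -> fresh
Step 3: SEND seq=5193 -> fresh
Step 4: SEND seq=5220 -> fresh

Answer: none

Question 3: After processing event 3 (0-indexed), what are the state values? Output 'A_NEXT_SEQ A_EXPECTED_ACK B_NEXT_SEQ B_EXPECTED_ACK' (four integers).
After event 0: A_seq=5128 A_ack=0 B_seq=0 B_ack=5128
After event 1: A_seq=5128 A_ack=177 B_seq=177 B_ack=5128
After event 2: A_seq=5193 A_ack=177 B_seq=177 B_ack=5128
After event 3: A_seq=5220 A_ack=177 B_seq=177 B_ack=5128

5220 177 177 5128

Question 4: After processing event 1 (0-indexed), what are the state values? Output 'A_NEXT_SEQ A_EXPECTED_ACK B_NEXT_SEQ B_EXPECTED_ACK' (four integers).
After event 0: A_seq=5128 A_ack=0 B_seq=0 B_ack=5128
After event 1: A_seq=5128 A_ack=177 B_seq=177 B_ack=5128

5128 177 177 5128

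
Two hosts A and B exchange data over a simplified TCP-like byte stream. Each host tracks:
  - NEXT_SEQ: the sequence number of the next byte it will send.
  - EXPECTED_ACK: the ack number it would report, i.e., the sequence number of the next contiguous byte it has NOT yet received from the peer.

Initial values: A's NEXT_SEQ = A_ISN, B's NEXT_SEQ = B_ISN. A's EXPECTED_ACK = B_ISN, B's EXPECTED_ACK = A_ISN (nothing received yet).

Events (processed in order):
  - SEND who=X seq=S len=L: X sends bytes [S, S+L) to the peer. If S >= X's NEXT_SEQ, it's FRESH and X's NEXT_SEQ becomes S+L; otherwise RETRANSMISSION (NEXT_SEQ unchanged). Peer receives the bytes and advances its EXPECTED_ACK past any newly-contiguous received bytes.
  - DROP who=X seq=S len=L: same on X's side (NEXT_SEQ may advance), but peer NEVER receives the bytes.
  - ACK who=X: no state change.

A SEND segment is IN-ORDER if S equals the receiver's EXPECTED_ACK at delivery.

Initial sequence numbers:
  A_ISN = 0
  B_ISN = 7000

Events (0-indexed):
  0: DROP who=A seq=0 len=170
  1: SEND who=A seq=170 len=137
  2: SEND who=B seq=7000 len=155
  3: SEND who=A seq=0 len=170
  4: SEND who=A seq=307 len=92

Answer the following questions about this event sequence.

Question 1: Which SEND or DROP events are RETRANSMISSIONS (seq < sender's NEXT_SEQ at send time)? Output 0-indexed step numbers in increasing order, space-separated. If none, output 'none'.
Step 0: DROP seq=0 -> fresh
Step 1: SEND seq=170 -> fresh
Step 2: SEND seq=7000 -> fresh
Step 3: SEND seq=0 -> retransmit
Step 4: SEND seq=307 -> fresh

Answer: 3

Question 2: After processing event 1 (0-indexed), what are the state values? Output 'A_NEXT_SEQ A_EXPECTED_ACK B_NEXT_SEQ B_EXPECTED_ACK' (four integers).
After event 0: A_seq=170 A_ack=7000 B_seq=7000 B_ack=0
After event 1: A_seq=307 A_ack=7000 B_seq=7000 B_ack=0

307 7000 7000 0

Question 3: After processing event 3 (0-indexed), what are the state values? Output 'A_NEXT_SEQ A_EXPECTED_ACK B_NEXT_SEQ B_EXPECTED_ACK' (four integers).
After event 0: A_seq=170 A_ack=7000 B_seq=7000 B_ack=0
After event 1: A_seq=307 A_ack=7000 B_seq=7000 B_ack=0
After event 2: A_seq=307 A_ack=7155 B_seq=7155 B_ack=0
After event 3: A_seq=307 A_ack=7155 B_seq=7155 B_ack=307

307 7155 7155 307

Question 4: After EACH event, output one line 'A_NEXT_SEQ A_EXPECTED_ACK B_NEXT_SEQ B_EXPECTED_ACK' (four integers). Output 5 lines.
170 7000 7000 0
307 7000 7000 0
307 7155 7155 0
307 7155 7155 307
399 7155 7155 399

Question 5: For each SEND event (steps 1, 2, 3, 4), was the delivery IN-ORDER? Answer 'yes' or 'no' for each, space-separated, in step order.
Answer: no yes yes yes

Derivation:
Step 1: SEND seq=170 -> out-of-order
Step 2: SEND seq=7000 -> in-order
Step 3: SEND seq=0 -> in-order
Step 4: SEND seq=307 -> in-order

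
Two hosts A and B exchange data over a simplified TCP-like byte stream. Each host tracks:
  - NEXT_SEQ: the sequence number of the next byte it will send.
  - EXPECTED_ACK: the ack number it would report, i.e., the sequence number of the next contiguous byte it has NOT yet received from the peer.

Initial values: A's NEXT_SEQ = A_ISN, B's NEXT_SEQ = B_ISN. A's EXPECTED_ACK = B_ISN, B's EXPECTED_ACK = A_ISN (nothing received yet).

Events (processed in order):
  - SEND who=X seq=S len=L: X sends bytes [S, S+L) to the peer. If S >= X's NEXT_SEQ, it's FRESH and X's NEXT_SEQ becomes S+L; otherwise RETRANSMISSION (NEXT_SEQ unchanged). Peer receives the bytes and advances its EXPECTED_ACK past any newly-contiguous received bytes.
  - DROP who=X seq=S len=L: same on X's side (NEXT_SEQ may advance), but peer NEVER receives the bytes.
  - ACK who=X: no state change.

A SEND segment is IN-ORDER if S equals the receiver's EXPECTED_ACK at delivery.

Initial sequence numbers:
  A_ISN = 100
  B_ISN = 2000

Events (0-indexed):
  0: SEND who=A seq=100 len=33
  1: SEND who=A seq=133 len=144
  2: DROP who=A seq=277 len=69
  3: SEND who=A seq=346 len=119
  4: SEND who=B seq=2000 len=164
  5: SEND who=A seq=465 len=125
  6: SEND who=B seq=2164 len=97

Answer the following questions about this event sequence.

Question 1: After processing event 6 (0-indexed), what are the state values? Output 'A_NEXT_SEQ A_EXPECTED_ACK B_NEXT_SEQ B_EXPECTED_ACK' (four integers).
After event 0: A_seq=133 A_ack=2000 B_seq=2000 B_ack=133
After event 1: A_seq=277 A_ack=2000 B_seq=2000 B_ack=277
After event 2: A_seq=346 A_ack=2000 B_seq=2000 B_ack=277
After event 3: A_seq=465 A_ack=2000 B_seq=2000 B_ack=277
After event 4: A_seq=465 A_ack=2164 B_seq=2164 B_ack=277
After event 5: A_seq=590 A_ack=2164 B_seq=2164 B_ack=277
After event 6: A_seq=590 A_ack=2261 B_seq=2261 B_ack=277

590 2261 2261 277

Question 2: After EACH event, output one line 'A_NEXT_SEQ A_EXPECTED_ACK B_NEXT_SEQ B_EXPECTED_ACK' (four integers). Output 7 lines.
133 2000 2000 133
277 2000 2000 277
346 2000 2000 277
465 2000 2000 277
465 2164 2164 277
590 2164 2164 277
590 2261 2261 277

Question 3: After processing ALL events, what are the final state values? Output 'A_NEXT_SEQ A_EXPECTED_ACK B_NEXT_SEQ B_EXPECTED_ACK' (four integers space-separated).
Answer: 590 2261 2261 277

Derivation:
After event 0: A_seq=133 A_ack=2000 B_seq=2000 B_ack=133
After event 1: A_seq=277 A_ack=2000 B_seq=2000 B_ack=277
After event 2: A_seq=346 A_ack=2000 B_seq=2000 B_ack=277
After event 3: A_seq=465 A_ack=2000 B_seq=2000 B_ack=277
After event 4: A_seq=465 A_ack=2164 B_seq=2164 B_ack=277
After event 5: A_seq=590 A_ack=2164 B_seq=2164 B_ack=277
After event 6: A_seq=590 A_ack=2261 B_seq=2261 B_ack=277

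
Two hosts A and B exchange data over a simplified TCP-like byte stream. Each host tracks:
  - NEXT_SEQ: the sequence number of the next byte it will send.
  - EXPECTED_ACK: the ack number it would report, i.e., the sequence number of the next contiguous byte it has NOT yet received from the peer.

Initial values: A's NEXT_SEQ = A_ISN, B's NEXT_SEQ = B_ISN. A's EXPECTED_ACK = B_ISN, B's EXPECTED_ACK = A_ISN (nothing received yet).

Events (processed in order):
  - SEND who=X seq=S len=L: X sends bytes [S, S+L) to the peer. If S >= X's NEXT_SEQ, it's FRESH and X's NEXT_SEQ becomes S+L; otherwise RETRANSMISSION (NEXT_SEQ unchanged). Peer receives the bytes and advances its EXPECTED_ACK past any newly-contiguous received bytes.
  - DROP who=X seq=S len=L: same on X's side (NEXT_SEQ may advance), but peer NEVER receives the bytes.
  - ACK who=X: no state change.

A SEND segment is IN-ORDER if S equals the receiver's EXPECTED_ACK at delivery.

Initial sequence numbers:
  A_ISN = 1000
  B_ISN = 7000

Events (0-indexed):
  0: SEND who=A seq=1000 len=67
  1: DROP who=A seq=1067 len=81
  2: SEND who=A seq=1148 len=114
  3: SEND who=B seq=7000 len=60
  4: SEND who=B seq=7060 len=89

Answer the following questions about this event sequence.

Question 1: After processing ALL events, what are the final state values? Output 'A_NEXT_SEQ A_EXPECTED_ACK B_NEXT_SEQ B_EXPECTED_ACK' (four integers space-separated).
After event 0: A_seq=1067 A_ack=7000 B_seq=7000 B_ack=1067
After event 1: A_seq=1148 A_ack=7000 B_seq=7000 B_ack=1067
After event 2: A_seq=1262 A_ack=7000 B_seq=7000 B_ack=1067
After event 3: A_seq=1262 A_ack=7060 B_seq=7060 B_ack=1067
After event 4: A_seq=1262 A_ack=7149 B_seq=7149 B_ack=1067

Answer: 1262 7149 7149 1067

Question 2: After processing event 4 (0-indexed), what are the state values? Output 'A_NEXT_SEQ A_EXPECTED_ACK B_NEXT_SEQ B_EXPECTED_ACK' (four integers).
After event 0: A_seq=1067 A_ack=7000 B_seq=7000 B_ack=1067
After event 1: A_seq=1148 A_ack=7000 B_seq=7000 B_ack=1067
After event 2: A_seq=1262 A_ack=7000 B_seq=7000 B_ack=1067
After event 3: A_seq=1262 A_ack=7060 B_seq=7060 B_ack=1067
After event 4: A_seq=1262 A_ack=7149 B_seq=7149 B_ack=1067

1262 7149 7149 1067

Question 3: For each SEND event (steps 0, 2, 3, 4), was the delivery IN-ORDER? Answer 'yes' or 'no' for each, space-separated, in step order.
Answer: yes no yes yes

Derivation:
Step 0: SEND seq=1000 -> in-order
Step 2: SEND seq=1148 -> out-of-order
Step 3: SEND seq=7000 -> in-order
Step 4: SEND seq=7060 -> in-order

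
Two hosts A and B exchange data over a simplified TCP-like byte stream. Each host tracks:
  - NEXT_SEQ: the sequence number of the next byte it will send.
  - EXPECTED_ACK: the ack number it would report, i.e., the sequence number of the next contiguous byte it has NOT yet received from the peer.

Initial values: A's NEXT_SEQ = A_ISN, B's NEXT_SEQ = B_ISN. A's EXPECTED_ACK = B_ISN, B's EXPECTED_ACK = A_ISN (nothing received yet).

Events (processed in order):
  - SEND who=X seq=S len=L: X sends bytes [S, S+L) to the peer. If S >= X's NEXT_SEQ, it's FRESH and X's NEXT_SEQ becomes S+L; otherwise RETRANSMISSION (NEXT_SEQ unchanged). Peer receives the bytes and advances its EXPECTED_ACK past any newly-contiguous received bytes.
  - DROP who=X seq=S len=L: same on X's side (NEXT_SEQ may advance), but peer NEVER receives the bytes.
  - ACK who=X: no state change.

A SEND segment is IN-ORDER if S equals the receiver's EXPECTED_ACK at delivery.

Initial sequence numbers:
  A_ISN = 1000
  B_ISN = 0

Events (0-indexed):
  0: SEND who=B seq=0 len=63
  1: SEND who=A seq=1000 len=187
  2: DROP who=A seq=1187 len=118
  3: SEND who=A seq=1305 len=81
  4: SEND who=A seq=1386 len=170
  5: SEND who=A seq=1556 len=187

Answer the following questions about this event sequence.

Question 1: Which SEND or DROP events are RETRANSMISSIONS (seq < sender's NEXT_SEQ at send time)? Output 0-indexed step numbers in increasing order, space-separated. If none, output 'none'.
Answer: none

Derivation:
Step 0: SEND seq=0 -> fresh
Step 1: SEND seq=1000 -> fresh
Step 2: DROP seq=1187 -> fresh
Step 3: SEND seq=1305 -> fresh
Step 4: SEND seq=1386 -> fresh
Step 5: SEND seq=1556 -> fresh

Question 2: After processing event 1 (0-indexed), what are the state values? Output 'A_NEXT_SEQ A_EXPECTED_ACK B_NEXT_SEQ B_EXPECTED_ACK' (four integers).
After event 0: A_seq=1000 A_ack=63 B_seq=63 B_ack=1000
After event 1: A_seq=1187 A_ack=63 B_seq=63 B_ack=1187

1187 63 63 1187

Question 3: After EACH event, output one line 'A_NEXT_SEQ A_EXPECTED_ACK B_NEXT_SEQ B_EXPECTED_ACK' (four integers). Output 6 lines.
1000 63 63 1000
1187 63 63 1187
1305 63 63 1187
1386 63 63 1187
1556 63 63 1187
1743 63 63 1187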